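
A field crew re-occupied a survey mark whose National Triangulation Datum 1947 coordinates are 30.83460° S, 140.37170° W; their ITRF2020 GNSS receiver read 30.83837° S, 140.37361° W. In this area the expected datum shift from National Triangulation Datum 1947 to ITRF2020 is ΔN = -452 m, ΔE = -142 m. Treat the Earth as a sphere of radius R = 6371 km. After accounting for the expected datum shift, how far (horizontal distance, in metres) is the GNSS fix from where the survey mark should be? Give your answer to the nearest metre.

Observed coordinate differences: Δφ = -0.00377°, Δλ = -0.00191°.
Converting to metres (1° lat = 111195 m, cos φ = 0.858651): observed ΔN = -419.2 m, observed ΔE = -182.4 m.
Subtracting the expected shift leaves a residual of -419.2 − (-452) = 32.8 m north and -182.4 − (-142) = -40.4 m east.
Residual distance = √(32.8² + (-40.4)²) = 52.0 m.

52 m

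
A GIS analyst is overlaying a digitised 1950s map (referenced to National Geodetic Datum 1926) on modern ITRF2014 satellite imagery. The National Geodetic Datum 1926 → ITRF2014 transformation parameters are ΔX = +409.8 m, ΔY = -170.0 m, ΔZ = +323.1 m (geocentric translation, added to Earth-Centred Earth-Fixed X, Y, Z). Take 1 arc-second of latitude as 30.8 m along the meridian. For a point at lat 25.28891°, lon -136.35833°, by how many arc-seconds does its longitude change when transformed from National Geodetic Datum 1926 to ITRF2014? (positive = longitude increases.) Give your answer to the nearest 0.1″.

Δλ = 14.6″

sin φ = 0.427183, cos φ = 0.904165, sin λ = -0.690146, cos λ = -0.723670.
East component: ΔE = −sin λ·ΔX + cos λ·ΔY = −(-0.690146)(409.8) + (-0.723670)(-170.0) = 405.85 m.
1° of latitude spans 3600 × 30.80 = 110880 m; at latitude φ, 1° of longitude spans that × cos φ = 100253.8 m, so Δλ = 405.85 / 100253.8 × 3600 = 14.573″.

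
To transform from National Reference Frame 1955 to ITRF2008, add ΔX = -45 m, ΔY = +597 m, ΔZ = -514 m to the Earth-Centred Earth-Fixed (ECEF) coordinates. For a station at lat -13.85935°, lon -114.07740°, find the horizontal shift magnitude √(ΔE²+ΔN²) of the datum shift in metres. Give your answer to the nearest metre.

At φ = -13.85935°, λ = -114.07740°: sin φ = -0.239539, cos φ = 0.970887, sin λ = -0.912995, cos λ = -0.407970.
ΔE = −sin λ·ΔX + cos λ·ΔY = −(-0.912995)·(-45) + (-0.407970)·(597) = -284.64 m.
ΔN = −sin φ cos λ·ΔX − sin φ sin λ·ΔY + cos φ·ΔZ = −(-0.239539)(-0.407970)(-45) − (-0.239539)(-0.912995)(597) + (0.970887)(-514) = -625.20 m.
Horizontal magnitude = √(ΔE² + ΔN²) = √((-284.64)² + (-625.20)²) = 686.95 m.

687 m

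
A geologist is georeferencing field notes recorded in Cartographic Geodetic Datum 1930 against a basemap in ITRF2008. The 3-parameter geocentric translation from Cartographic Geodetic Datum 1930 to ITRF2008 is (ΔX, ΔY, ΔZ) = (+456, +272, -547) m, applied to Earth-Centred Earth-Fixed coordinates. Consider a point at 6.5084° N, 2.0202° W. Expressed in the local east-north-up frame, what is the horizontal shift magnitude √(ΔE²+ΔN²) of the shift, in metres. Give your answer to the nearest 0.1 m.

660.1 m

At φ = 6.5084°, λ = -2.0202°: sin φ = 0.113349, cos φ = 0.993555, sin λ = -0.035252, cos λ = 0.999378.
ΔE = −sin λ·ΔX + cos λ·ΔY = −(-0.035252)·(456) + (0.999378)·(272) = 287.91 m.
ΔN = −sin φ cos λ·ΔX − sin φ sin λ·ΔY + cos φ·ΔZ = −(0.113349)(0.999378)(456) − (0.113349)(-0.035252)(272) + (0.993555)(-547) = -594.04 m.
Horizontal magnitude = √(ΔE² + ΔN²) = √(287.91² + (-594.04)²) = 660.13 m.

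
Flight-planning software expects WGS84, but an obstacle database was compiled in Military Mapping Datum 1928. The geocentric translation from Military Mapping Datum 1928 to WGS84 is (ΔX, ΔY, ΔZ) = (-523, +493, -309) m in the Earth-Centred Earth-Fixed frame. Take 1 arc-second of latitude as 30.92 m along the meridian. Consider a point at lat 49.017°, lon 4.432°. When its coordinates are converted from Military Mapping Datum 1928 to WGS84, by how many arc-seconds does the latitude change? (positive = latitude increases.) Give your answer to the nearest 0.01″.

sin φ = 0.754904, cos φ = 0.655835, sin λ = 0.077276, cos λ = 0.997010.
North component: ΔN = −sin φ cos λ·ΔX − sin φ sin λ·ΔY + cos φ·ΔZ = −(0.754904)(0.997010)(-523) − (0.754904)(0.077276)(493) + (0.655835)(-309) = 162.22 m.
1° of latitude spans 3600 × 30.92 = 111312 m, so Δφ = 162.22 / 111312 × 3600 = 5.246″.

Δφ = 5.25″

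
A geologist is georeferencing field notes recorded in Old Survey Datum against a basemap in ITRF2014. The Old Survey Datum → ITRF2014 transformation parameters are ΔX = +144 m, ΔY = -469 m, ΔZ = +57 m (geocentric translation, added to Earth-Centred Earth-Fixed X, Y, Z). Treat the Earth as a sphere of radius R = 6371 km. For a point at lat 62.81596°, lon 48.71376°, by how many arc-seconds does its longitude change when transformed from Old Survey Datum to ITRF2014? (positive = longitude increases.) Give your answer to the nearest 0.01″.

sin φ = 0.889544, cos φ = 0.456850, sin λ = 0.751423, cos λ = 0.659821.
East component: ΔE = −sin λ·ΔX + cos λ·ΔY = −(0.751423)(144) + (0.659821)(-469) = -417.66 m.
1° of latitude spans πR/180 = 111195 m; at latitude φ, 1° of longitude spans that × cos φ = 50799.4 m, so Δλ = -417.66 / 50799.4 × 3600 = -29.598″.

Δλ = -29.60″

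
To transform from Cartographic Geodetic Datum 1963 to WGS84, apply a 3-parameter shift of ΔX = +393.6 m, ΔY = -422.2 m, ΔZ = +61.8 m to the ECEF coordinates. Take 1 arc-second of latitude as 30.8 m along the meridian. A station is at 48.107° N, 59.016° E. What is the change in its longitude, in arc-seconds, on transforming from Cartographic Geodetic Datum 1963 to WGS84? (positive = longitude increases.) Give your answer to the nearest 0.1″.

sin φ = 0.744393, cos φ = 0.667742, sin λ = 0.857311, cos λ = 0.514799.
East component: ΔE = −sin λ·ΔX + cos λ·ΔY = −(0.857311)(393.6) + (0.514799)(-422.2) = -554.79 m.
1° of latitude spans 3600 × 30.80 = 110880 m; at latitude φ, 1° of longitude spans that × cos φ = 74039.2 m, so Δλ = -554.79 / 74039.2 × 3600 = -26.975″.

Δλ = -27.0″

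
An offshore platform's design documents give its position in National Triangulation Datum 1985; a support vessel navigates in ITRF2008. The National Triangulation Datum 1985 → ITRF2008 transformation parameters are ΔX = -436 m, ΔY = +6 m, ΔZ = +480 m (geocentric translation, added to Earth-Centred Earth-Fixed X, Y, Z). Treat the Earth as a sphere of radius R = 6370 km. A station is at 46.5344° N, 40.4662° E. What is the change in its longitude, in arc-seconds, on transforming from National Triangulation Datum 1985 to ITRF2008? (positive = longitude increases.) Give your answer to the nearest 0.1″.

sin φ = 0.725788, cos φ = 0.687919, sin λ = 0.648999, cos λ = 0.760789.
East component: ΔE = −sin λ·ΔX + cos λ·ΔY = −(0.648999)(-436) + (0.760789)(6) = 287.53 m.
1° of latitude spans πR/180 = 111177 m; at latitude φ, 1° of longitude spans that × cos φ = 76481.1 m, so Δλ = 287.53 / 76481.1 × 3600 = 13.534″.

Δλ = 13.5″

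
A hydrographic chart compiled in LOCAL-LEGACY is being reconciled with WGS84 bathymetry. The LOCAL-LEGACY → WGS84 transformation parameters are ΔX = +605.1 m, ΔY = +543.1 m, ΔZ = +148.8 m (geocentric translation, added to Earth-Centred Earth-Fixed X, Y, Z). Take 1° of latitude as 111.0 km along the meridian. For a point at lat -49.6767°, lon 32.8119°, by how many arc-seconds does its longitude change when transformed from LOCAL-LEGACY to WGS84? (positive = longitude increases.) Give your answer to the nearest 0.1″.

sin φ = -0.762405, cos φ = 0.647100, sin λ = 0.541883, cos λ = 0.840454.
East component: ΔE = −sin λ·ΔX + cos λ·ΔY = −(0.541883)(605.1) + (0.840454)(543.1) = 128.56 m.
1° of latitude spans 111000 m; at latitude φ, 1° of longitude spans that × cos φ = 71828.1 m, so Δλ = 128.56 / 71828.1 × 3600 = 6.443″.

Δλ = 6.4″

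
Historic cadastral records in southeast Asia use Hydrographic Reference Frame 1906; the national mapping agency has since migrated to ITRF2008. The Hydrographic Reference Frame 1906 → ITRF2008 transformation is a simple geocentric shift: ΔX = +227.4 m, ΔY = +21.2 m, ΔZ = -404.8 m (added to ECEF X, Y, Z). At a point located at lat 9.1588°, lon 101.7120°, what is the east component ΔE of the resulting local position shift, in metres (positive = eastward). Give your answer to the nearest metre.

At φ = 9.1588°, λ = 101.7120°: sin φ = 0.159171, cos φ = 0.987251, sin λ = 0.979180, cos λ = -0.202992.
ΔE = −sin λ·ΔX + cos λ·ΔY = −(0.979180)·(227.4) + (-0.202992)·(21.2) = -226.97 m.

ΔE = -227 m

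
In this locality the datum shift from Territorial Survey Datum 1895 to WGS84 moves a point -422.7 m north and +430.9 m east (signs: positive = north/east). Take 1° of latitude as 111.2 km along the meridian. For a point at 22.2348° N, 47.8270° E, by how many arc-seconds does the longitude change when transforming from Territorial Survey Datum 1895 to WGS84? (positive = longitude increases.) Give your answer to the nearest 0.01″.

At latitude 22.2348°, cos φ = 0.925641.
1° of longitude at this latitude = 111.2 × cos φ = 102.93 km, so Δλ = 430.9 / 102931.3 = 0.0041863° = 15.071″.

Δλ = 15.07″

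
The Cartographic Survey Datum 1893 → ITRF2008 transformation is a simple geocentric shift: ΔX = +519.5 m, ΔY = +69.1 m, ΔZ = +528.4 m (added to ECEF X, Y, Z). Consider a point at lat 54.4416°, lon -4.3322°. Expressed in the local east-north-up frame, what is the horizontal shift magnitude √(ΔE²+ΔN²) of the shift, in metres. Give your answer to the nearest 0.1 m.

At φ = 54.4416°, λ = -4.3322°: sin φ = 0.813523, cos φ = 0.581532, sin λ = -0.075539, cos λ = 0.997143.
ΔE = −sin λ·ΔX + cos λ·ΔY = −(-0.075539)·(519.5) + (0.997143)·(69.1) = 108.15 m.
ΔN = −sin φ cos λ·ΔX − sin φ sin λ·ΔY + cos φ·ΔZ = −(0.813523)(0.997143)(519.5) − (0.813523)(-0.075539)(69.1) + (0.581532)(528.4) = -109.89 m.
Horizontal magnitude = √(ΔE² + ΔN²) = √(108.15² + (-109.89)²) = 154.18 m.

154.2 m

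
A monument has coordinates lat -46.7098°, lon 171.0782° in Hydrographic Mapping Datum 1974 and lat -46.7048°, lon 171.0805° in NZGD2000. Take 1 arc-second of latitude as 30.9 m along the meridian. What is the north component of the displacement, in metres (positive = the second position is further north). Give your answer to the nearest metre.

Δφ = -46.7048° − -46.7098° = +0.0050°; Δλ = 171.0805° − 171.0782° = +0.0023°.
1° of latitude = 3600 × 30.90 = 111240 m.
ΔN = Δφ × 111240 = 556.2 m; ΔE = Δλ × 111240 × cos(-46.7098°) = +0.0023 × 111240 × 0.685694 = 175.4 m.

ΔN = 556 m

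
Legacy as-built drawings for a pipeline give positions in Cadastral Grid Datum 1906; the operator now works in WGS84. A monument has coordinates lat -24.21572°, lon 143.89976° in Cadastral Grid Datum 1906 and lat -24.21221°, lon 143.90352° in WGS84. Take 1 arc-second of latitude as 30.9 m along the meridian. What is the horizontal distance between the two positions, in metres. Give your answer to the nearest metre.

546 m

Δφ = -24.21221° − -24.21572° = +0.00351°; Δλ = 143.90352° − 143.89976° = +0.00376°.
1° of latitude = 3600 × 30.90 = 111240 m.
ΔN = Δφ × 111240 = 390.5 m; ΔE = Δλ × 111240 × cos(-24.21572°) = +0.00376 × 111240 × 0.912008 = 381.5 m.
Distance = √(ΔE² + ΔN²) = √(381.5² + 390.5²) = 545.9 m.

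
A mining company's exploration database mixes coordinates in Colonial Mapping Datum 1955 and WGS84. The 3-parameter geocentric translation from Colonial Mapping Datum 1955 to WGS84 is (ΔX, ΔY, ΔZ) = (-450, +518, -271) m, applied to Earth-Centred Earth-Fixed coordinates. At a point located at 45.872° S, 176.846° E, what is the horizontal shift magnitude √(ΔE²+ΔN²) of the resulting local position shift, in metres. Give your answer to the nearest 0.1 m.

516.1 m

The local east axis at (φ, λ) is (−sin λ, cos λ, 0), so ΔE = −sin(176.846°)·(-450) + cos(176.846°)·518 = -492.46 m.
The local north axis is (−sin φ cos λ, −sin φ sin λ, cos φ), giving ΔN = 322.514 + 20.457 − 188.687 = 154.28 m.
Horizontal magnitude = √(ΔE² + ΔN²) = √((-492.46)² + 154.28²) = 516.06 m.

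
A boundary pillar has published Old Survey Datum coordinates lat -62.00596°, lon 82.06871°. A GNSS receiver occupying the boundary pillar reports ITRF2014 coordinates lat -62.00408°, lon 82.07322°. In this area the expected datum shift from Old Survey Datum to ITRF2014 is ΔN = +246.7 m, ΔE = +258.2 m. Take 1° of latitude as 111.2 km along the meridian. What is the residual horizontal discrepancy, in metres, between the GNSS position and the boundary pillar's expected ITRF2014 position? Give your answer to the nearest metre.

44 m

Observed coordinate differences: Δφ = +0.00188°, Δλ = +0.00451°.
Converting to metres (1° lat = 111200 m, cos φ = 0.469380): observed ΔN = 209.1 m, observed ΔE = 235.4 m.
Subtracting the expected shift leaves a residual of 209.1 − (246.7) = -37.6 m north and 235.4 − (258.2) = -22.8 m east.
Residual distance = √((-37.6)² + (-22.8)²) = 44.0 m.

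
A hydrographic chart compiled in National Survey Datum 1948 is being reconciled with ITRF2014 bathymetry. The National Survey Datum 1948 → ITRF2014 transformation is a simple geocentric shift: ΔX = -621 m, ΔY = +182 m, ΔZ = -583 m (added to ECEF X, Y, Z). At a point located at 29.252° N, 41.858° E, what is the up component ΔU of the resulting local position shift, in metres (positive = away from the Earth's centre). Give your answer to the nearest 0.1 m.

At φ = 29.252°, λ = 41.858°: sin φ = 0.488652, cos φ = 0.872479, sin λ = 0.667287, cos λ = 0.744801.
ΔU = cos φ cos λ·ΔX + cos φ sin λ·ΔY + sin φ·ΔZ = (0.872479)(0.744801)(-621) + (0.872479)(0.667287)(182) + (0.488652)(-583) = -582.46 m.

ΔU = -582.5 m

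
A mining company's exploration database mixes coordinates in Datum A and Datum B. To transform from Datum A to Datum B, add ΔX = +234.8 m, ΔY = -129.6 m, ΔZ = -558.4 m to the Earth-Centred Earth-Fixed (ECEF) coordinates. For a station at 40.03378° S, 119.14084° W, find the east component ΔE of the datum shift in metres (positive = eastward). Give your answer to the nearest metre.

ΔE = 268 m

The local east axis at (φ, λ) is (−sin λ, cos λ, 0), so ΔE = −sin(-119.14084°)·234.8 + cos(-119.14084°)·(-129.6) = 268.19 m.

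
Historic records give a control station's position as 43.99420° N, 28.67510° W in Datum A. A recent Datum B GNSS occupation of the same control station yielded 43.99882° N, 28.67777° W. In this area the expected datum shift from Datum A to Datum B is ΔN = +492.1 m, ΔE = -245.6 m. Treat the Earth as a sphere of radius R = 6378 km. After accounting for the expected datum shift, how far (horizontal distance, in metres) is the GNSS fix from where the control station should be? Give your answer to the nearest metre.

39 m

Observed coordinate differences: Δφ = +0.00462°, Δλ = -0.00267°.
Converting to metres (1° lat = 111317 m, cos φ = 0.719410): observed ΔN = 514.3 m, observed ΔE = -213.8 m.
Subtracting the expected shift leaves a residual of 514.3 − (492.1) = 22.2 m north and -213.8 − (-245.6) = 31.8 m east.
Residual distance = √(22.2² + 31.8²) = 38.8 m.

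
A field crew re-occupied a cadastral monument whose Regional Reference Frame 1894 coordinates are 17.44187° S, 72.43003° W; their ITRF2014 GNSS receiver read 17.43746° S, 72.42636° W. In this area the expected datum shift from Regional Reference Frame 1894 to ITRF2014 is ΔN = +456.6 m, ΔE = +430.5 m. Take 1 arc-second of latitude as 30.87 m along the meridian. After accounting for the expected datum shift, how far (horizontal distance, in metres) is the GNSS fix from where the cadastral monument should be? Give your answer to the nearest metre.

53 m

Observed coordinate differences: Δφ = +0.00441°, Δλ = +0.00367°.
Converting to metres (1° lat = 111132 m, cos φ = 0.954022): observed ΔN = 490.1 m, observed ΔE = 389.1 m.
Subtracting the expected shift leaves a residual of 490.1 − (456.6) = 33.5 m north and 389.1 − (430.5) = -41.4 m east.
Residual distance = √(33.5² + (-41.4)²) = 53.2 m.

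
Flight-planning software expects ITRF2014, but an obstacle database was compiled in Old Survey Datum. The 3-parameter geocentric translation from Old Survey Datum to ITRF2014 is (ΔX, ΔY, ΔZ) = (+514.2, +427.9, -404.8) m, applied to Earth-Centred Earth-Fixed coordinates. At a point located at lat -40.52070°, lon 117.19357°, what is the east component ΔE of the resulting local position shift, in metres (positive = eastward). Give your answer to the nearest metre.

ΔE = -653 m

The local east axis at (φ, λ) is (−sin λ, cos λ, 0), so ΔE = −sin(117.19357°)·514.2 + cos(117.19357°)·427.9 = -652.91 m.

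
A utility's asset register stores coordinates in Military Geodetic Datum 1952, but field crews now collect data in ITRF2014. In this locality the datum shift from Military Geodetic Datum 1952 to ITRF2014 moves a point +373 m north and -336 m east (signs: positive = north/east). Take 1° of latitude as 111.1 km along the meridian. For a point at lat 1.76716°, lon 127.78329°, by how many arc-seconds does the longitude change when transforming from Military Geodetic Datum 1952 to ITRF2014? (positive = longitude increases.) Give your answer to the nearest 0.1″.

At latitude 1.76716°, cos φ = 0.999524.
1° of longitude at this latitude = 111.1 × cos φ = 111.05 km, so Δλ = -336.0 / 111047.2 = -0.0030257° = -10.893″.

Δλ = -10.9″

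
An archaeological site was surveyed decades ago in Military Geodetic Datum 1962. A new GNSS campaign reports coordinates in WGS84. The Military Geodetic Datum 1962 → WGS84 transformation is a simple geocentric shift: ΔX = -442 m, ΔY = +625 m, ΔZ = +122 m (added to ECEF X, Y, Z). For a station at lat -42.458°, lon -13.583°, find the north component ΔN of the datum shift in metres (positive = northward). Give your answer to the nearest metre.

At φ = -42.458°, λ = -13.583°: sin φ = -0.675050, cos φ = 0.737772, sin λ = -0.234854, cos λ = 0.972031.
ΔN = −sin φ cos λ·ΔX − sin φ sin λ·ΔY + cos φ·ΔZ = −(-0.675050)(0.972031)(-442) − (-0.675050)(-0.234854)(625) + (0.737772)(122) = -299.10 m.

ΔN = -299 m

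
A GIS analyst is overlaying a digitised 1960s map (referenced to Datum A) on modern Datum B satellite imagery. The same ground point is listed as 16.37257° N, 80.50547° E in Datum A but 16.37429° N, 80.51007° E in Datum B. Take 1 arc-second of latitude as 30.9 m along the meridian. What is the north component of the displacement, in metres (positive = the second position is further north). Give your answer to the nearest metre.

ΔN = 191 m

Δφ = 16.37429° − 16.37257° = +0.00172°; Δλ = 80.51007° − 80.50547° = +0.00460°.
1° of latitude = 3600 × 30.90 = 111240 m.
ΔN = Δφ × 111240 = 191.3 m; ΔE = Δλ × 111240 × cos(16.37257°) = +0.00460 × 111240 × 0.959449 = 491.0 m.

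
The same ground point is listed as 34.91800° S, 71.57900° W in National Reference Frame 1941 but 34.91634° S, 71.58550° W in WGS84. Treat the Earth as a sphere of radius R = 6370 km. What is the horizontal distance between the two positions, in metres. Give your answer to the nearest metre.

621 m

Δφ = -34.91634° − -34.91800° = +0.00166°; Δλ = -71.58550° − -71.57900° = -0.00650°.
1° along a meridian = πR/180 = 111177 m.
ΔN = Δφ × 111177 = 184.6 m; ΔE = Δλ × 111177 × cos(-34.91800°) = -0.00650 × 111177 × 0.819972 = -592.6 m.
Distance = √(ΔE² + ΔN²) = √((-592.6)² + 184.6²) = 620.6 m.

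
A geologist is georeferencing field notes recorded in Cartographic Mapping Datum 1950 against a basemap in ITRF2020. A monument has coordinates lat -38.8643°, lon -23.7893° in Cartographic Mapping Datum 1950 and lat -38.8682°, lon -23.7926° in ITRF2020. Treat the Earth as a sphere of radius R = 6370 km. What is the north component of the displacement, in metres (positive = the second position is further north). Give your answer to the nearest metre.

ΔN = -434 m

Δφ = -38.8682° − -38.8643° = -0.0039°; Δλ = -23.7926° − -23.7893° = -0.0033°.
1° along a meridian = πR/180 = 111177 m.
ΔN = Δφ × 111177 = -433.6 m; ΔE = Δλ × 111177 × cos(-38.8643°) = -0.0033 × 111177 × 0.778634 = -285.7 m.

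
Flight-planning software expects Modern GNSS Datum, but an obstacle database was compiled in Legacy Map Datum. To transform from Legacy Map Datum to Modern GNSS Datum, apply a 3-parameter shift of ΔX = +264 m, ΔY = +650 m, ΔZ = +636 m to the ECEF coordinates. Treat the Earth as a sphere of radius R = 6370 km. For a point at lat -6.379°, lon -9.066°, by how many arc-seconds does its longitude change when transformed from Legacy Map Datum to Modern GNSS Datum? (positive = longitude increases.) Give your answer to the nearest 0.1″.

sin φ = -0.111105, cos φ = 0.993809, sin λ = -0.157572, cos λ = 0.987507.
East component: ΔE = −sin λ·ΔX + cos λ·ΔY = −(-0.157572)(264) + (0.987507)(650) = 683.48 m.
1° of latitude spans πR/180 = 111177 m; at latitude φ, 1° of longitude spans that × cos φ = 110489.1 m, so Δλ = 683.48 / 110489.1 × 3600 = 22.269″.

Δλ = 22.3″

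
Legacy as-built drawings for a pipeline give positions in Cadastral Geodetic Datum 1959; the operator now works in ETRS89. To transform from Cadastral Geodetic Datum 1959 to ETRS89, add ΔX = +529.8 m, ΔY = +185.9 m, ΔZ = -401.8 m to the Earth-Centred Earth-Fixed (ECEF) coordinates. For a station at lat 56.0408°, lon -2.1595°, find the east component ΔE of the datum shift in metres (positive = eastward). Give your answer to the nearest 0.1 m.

ΔE = 205.7 m

At φ = 56.0408°, λ = -2.1595°: sin φ = 0.829436, cos φ = 0.558602, sin λ = -0.037681, cos λ = 0.999290.
ΔE = −sin λ·ΔX + cos λ·ΔY = −(-0.037681)·(529.8) + (0.999290)·(185.9) = 205.73 m.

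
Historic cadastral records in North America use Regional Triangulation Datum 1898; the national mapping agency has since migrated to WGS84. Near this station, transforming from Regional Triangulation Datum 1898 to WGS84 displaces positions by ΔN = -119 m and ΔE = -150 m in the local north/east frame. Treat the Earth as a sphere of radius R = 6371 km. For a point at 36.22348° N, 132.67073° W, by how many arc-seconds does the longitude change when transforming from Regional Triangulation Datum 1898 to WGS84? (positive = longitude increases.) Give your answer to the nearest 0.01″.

At latitude 36.22348°, cos φ = 0.806718.
One radian of longitude at latitude φ spans R cos φ, so Δλ = ΔE / (R cos φ) = -150.0 / (6371000 × 0.806718) = -2.9185e-05 rad = -6.020″.

Δλ = -6.02″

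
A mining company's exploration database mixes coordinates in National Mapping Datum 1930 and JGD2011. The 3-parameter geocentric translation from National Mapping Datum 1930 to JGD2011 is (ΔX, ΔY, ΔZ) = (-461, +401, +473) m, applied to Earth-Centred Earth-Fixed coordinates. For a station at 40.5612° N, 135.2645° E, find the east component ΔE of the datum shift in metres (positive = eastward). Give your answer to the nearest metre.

The local east axis at (φ, λ) is (−sin λ, cos λ, 0), so ΔE = −sin(135.2645°)·(-461) + cos(135.2645°)·401 = 39.61 m.

ΔE = 40 m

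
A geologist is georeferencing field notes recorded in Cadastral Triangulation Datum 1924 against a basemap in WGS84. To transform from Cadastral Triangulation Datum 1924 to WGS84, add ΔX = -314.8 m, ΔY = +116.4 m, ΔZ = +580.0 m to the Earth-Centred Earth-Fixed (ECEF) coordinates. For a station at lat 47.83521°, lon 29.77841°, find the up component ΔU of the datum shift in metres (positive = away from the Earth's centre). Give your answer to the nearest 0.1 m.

ΔU = 285.3 m

At φ = 47.83521°, λ = 29.77841°: sin φ = 0.741217, cos φ = 0.671265, sin λ = 0.496647, cos λ = 0.867953.
ΔU = cos φ cos λ·ΔX + cos φ sin λ·ΔY + sin φ·ΔZ = (0.671265)(0.867953)(-314.8) + (0.671265)(0.496647)(116.4) + (0.741217)(580.0) = 285.30 m.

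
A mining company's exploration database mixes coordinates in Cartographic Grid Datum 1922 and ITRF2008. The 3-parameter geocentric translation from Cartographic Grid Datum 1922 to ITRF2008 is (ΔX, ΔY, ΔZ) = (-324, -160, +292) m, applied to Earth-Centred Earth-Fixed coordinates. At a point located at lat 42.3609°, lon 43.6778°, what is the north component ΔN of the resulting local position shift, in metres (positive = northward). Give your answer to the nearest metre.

ΔN = 448 m

At φ = 42.3609°, λ = 43.6778°: sin φ = 0.673798, cos φ = 0.738915, sin λ = 0.690602, cos λ = 0.723235.
ΔN = −sin φ cos λ·ΔX − sin φ sin λ·ΔY + cos φ·ΔZ = −(0.673798)(0.723235)(-324) − (0.673798)(0.690602)(-160) + (0.738915)(292) = 448.11 m.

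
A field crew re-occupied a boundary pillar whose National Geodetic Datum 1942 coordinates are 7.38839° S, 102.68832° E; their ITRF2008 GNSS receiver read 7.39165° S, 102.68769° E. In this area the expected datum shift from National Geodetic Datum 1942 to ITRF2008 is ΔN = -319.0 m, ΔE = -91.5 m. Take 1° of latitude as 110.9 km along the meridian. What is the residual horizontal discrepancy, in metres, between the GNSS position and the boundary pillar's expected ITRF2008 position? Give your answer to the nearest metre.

Observed coordinate differences: Δφ = -0.00326°, Δλ = -0.00063°.
Converting to metres (1° lat = 110900 m, cos φ = 0.991697): observed ΔN = -361.5 m, observed ΔE = -69.3 m.
Subtracting the expected shift leaves a residual of -361.5 − (-319.0) = -42.5 m north and -69.3 − (-91.5) = 22.2 m east.
Residual distance = √((-42.5)² + 22.2²) = 48.0 m.

48 m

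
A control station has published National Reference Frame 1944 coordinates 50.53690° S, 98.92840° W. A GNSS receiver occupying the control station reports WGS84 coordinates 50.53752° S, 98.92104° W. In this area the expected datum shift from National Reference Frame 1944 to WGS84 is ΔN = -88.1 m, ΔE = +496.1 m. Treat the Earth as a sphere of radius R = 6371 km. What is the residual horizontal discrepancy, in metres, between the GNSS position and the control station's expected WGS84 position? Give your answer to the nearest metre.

Observed coordinate differences: Δφ = -0.00062°, Δλ = +0.00736°.
Converting to metres (1° lat = 111195 m, cos φ = 0.635581): observed ΔN = -68.9 m, observed ΔE = 520.2 m.
Subtracting the expected shift leaves a residual of -68.9 − (-88.1) = 19.2 m north and 520.2 − (496.1) = 24.1 m east.
Residual distance = √(19.2² + 24.1²) = 30.8 m.

31 m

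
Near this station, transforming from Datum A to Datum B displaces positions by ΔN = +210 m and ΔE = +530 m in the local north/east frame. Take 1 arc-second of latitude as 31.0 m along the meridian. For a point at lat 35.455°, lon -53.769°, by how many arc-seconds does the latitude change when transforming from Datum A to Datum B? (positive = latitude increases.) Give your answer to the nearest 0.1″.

1″ of latitude = 31.00 m, so Δφ = 210.0 / 31.00 = 6.774″.

Δφ = 6.8″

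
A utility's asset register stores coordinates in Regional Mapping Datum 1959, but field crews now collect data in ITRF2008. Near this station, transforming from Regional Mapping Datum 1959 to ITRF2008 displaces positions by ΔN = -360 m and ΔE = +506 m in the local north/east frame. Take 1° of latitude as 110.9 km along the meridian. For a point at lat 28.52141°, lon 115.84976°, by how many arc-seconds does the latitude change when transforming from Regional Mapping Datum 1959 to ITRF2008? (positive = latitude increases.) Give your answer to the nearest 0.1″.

1° of latitude = 110.9 km, so Δφ = -360.0 / 110900 = -0.0032462° = -11.686″.

Δφ = -11.7″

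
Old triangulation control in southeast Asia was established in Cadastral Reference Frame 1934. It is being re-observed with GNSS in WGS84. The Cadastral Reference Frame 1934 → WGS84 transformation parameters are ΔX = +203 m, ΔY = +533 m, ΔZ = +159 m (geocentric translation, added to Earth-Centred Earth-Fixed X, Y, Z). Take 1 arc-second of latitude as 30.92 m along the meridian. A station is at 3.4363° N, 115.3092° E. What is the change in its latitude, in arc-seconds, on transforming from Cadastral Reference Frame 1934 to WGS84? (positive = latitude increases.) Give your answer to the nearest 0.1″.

Δφ = 4.4″

sin φ = 0.059939, cos φ = 0.998202, sin λ = 0.904014, cos λ = -0.427503.
North component: ΔN = −sin φ cos λ·ΔX − sin φ sin λ·ΔY + cos φ·ΔZ = −(0.059939)(-0.427503)(203) − (0.059939)(0.904014)(533) + (0.998202)(159) = 135.03 m.
1° of latitude spans 3600 × 30.92 = 111312 m, so Δφ = 135.03 / 111312 × 3600 = 4.367″.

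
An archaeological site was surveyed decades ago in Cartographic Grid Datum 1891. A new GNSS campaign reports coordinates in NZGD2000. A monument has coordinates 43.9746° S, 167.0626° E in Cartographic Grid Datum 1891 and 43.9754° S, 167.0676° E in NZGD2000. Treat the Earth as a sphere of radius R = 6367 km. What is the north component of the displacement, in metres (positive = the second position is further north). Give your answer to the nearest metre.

Δφ = -43.9754° − -43.9746° = -0.0008°; Δλ = 167.0676° − 167.0626° = +0.0050°.
1° along a meridian = πR/180 = 111125 m.
ΔN = Δφ × 111125 = -88.9 m; ΔE = Δλ × 111125 × cos(-43.9746°) = +0.0050 × 111125 × 0.719648 = 399.9 m.

ΔN = -89 m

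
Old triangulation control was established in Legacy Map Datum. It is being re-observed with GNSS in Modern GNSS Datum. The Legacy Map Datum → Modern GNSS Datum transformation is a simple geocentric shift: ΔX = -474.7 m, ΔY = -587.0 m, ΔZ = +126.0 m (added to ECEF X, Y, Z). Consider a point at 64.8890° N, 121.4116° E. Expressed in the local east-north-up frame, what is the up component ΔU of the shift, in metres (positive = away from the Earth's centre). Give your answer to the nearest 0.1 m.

ΔU = 6.5 m

The local up (radial) axis is (cos φ cos λ, cos φ sin λ, sin φ), giving ΔU = 104.992 − 212.599 + 114.091 = 6.48 m.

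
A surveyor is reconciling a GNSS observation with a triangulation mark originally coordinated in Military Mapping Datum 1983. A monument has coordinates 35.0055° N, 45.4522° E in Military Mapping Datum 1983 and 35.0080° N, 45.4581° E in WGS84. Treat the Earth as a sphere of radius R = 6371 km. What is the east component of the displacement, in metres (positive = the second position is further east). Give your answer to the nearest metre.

Δφ = 35.0080° − 35.0055° = +0.0025°; Δλ = 45.4581° − 45.4522° = +0.0059°.
1° along a meridian = πR/180 = 111195 m.
ΔN = Δφ × 111195 = 278.0 m; ΔE = Δλ × 111195 × cos(35.0055°) = +0.0059 × 111195 × 0.819097 = 537.4 m.

ΔE = 537 m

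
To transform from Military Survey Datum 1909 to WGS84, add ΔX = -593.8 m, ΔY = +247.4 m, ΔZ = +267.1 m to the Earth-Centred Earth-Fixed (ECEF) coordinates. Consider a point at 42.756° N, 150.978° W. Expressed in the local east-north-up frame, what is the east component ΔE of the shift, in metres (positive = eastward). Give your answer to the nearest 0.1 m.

ΔE = -504.4 m

The local east axis at (φ, λ) is (−sin λ, cos λ, 0), so ΔE = −sin(-150.978°)·(-593.8) + cos(-150.978°)·247.4 = -504.41 m.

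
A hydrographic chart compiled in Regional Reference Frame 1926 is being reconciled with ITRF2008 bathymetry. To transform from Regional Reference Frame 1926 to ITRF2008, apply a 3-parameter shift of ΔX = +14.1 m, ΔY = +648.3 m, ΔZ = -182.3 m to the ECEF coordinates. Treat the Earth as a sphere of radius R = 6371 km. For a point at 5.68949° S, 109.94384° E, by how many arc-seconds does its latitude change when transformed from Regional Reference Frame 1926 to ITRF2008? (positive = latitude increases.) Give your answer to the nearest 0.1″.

sin φ = -0.099137, cos φ = 0.995074, sin λ = 0.940027, cos λ = -0.341099.
North component: ΔN = −sin φ cos λ·ΔX − sin φ sin λ·ΔY + cos φ·ΔZ = −(-0.099137)(-0.341099)(14.1) − (-0.099137)(0.940027)(648.3) + (0.995074)(-182.3) = -121.46 m.
1° of latitude spans πR/180 = 111195 m, so Δφ = -121.46 / 111195 × 3600 = -3.932″.

Δφ = -3.9″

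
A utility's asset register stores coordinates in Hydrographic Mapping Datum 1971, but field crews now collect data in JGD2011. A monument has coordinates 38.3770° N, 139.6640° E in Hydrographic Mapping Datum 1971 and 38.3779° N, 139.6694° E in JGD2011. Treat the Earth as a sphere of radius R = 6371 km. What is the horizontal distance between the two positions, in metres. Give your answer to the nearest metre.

Δφ = 38.3779° − 38.3770° = +0.0009°; Δλ = 139.6694° − 139.6640° = +0.0054°.
1° along a meridian = πR/180 = 111195 m.
ΔN = Δφ × 111195 = 100.1 m; ΔE = Δλ × 111195 × cos(38.3770°) = +0.0054 × 111195 × 0.783943 = 470.7 m.
Distance = √(ΔE² + ΔN²) = √(470.7² + 100.1²) = 481.2 m.

481 m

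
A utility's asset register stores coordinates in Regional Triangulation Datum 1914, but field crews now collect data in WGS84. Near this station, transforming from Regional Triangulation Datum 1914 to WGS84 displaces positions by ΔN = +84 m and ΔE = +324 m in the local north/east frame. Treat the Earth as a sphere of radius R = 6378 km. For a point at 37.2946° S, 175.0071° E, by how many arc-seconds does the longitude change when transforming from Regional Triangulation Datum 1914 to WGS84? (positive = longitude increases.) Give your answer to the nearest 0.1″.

At latitude -37.2946°, cos φ = 0.795531.
One radian of longitude at latitude φ spans R cos φ, so Δλ = ΔE / (R cos φ) = 324.0 / (6378000 × 0.795531) = 6.3856e-05 rad = 13.171″.

Δλ = 13.2″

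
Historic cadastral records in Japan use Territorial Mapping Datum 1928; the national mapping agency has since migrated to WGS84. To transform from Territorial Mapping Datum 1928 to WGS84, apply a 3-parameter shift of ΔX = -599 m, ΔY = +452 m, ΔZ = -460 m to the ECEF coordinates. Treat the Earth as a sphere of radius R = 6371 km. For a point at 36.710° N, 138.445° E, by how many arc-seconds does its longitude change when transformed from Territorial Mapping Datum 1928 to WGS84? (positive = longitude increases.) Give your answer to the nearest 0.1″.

sin φ = 0.597765, cos φ = 0.801671, sin λ = 0.663339, cos λ = -0.748319.
East component: ΔE = −sin λ·ΔX + cos λ·ΔY = −(0.663339)(-599) + (-0.748319)(452) = 59.10 m.
1° of latitude spans πR/180 = 111195 m; at latitude φ, 1° of longitude spans that × cos φ = 89141.8 m, so Δλ = 59.10 / 89141.8 × 3600 = 2.387″.

Δλ = 2.4″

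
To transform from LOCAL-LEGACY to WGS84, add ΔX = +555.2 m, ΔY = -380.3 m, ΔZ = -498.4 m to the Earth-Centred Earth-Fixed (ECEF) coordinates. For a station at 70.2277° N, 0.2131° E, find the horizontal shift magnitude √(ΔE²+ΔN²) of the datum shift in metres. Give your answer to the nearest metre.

789 m

The local east axis at (φ, λ) is (−sin λ, cos λ, 0), so ΔE = −sin(0.2131°)·555.2 + cos(0.2131°)·(-380.3) = -382.36 m.
The local north axis is (−sin φ cos λ, −sin φ sin λ, cos φ), giving ΔN = -522.464 + 1.331 − 168.600 = -689.73 m.
Horizontal magnitude = √(ΔE² + ΔN²) = √((-382.36)² + (-689.73)²) = 788.63 m.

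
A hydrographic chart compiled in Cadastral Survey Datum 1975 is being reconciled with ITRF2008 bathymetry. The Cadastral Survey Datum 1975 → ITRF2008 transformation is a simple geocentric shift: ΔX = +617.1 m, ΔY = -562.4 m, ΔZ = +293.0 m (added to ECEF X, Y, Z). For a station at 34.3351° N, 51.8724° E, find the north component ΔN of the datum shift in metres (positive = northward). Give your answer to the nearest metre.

At φ = 34.3351°, λ = 51.8724°: sin φ = 0.564032, cos φ = 0.825753, sin λ = 0.786638, cos λ = 0.617415.
ΔN = −sin φ cos λ·ΔX − sin φ sin λ·ΔY + cos φ·ΔZ = −(0.564032)(0.617415)(617.1) − (0.564032)(0.786638)(-562.4) + (0.825753)(293.0) = 276.58 m.

ΔN = 277 m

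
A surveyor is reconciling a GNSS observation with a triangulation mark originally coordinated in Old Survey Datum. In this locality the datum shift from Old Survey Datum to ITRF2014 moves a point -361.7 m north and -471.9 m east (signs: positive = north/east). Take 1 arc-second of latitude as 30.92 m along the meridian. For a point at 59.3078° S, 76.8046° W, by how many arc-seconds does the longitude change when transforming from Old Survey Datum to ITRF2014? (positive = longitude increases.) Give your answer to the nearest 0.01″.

At latitude -59.3078°, cos φ = 0.510426.
1″ of longitude at this latitude = 30.92 × cos φ = 15.7824 m, so Δλ = -471.9 / 15.7824 = -29.900″.

Δλ = -29.90″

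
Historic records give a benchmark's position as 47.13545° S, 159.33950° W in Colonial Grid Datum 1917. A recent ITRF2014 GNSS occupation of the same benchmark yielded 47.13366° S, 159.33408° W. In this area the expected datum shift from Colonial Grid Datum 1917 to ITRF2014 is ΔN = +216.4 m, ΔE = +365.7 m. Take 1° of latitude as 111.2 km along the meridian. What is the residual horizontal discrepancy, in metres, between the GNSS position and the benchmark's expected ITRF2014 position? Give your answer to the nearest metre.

48 m

Observed coordinate differences: Δφ = +0.00179°, Δλ = +0.00542°.
Converting to metres (1° lat = 111200 m, cos φ = 0.680268): observed ΔN = 199.0 m, observed ΔE = 410.0 m.
Subtracting the expected shift leaves a residual of 199.0 − (216.4) = -17.4 m north and 410.0 − (365.7) = 44.3 m east.
Residual distance = √((-17.4)² + 44.3²) = 47.6 m.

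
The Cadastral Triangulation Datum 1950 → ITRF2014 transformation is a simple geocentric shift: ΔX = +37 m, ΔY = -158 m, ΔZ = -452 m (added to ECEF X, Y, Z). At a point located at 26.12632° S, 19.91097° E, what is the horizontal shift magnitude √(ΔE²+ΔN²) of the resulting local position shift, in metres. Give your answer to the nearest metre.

444 m

At φ = -26.12632°, λ = 19.91097°: sin φ = -0.440352, cos φ = 0.897825, sin λ = 0.340560, cos λ = 0.940223.
ΔE = −sin λ·ΔX + cos λ·ΔY = −(0.340560)·(37) + (0.940223)·(-158) = -161.16 m.
ΔN = −sin φ cos λ·ΔX − sin φ sin λ·ΔY + cos φ·ΔZ = −(-0.440352)(0.940223)(37) − (-0.440352)(0.340560)(-158) + (0.897825)(-452) = -414.19 m.
Horizontal magnitude = √(ΔE² + ΔN²) = √((-161.16)² + (-414.19)²) = 444.44 m.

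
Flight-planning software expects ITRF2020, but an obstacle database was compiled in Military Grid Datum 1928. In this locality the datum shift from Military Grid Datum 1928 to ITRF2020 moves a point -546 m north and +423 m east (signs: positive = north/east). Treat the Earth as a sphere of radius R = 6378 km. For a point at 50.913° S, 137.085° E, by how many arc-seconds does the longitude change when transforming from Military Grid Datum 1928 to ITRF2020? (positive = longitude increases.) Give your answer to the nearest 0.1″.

At latitude -50.913°, cos φ = 0.630500.
One radian of longitude at latitude φ spans R cos φ, so Δλ = ΔE / (R cos φ) = 423.0 / (6378000 × 0.630500) = 1.0519e-04 rad = 21.697″.

Δλ = 21.7″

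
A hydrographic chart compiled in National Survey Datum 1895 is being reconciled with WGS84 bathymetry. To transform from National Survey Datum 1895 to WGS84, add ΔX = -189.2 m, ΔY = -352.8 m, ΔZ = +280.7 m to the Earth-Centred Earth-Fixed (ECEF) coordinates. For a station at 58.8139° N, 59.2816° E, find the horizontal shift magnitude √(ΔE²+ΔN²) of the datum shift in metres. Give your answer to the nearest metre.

The local east axis at (φ, λ) is (−sin λ, cos λ, 0), so ΔE = −sin(59.2816°)·(-189.2) + cos(59.2816°)·(-352.8) = -17.56 m.
The local north axis is (−sin φ cos λ, −sin φ sin λ, cos φ), giving ΔN = 82.680 + 259.468 + 145.352 = 487.50 m.
Horizontal magnitude = √(ΔE² + ΔN²) = √((-17.56)² + 487.50²) = 487.82 m.

488 m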